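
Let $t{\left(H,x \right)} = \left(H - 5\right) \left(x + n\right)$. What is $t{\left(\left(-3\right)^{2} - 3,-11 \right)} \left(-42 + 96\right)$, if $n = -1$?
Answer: $-648$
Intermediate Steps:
$t{\left(H,x \right)} = \left(-1 + x\right) \left(-5 + H\right)$ ($t{\left(H,x \right)} = \left(H - 5\right) \left(x - 1\right) = \left(-5 + H\right) \left(-1 + x\right) = \left(-1 + x\right) \left(-5 + H\right)$)
$t{\left(\left(-3\right)^{2} - 3,-11 \right)} \left(-42 + 96\right) = \left(5 - \left(\left(-3\right)^{2} - 3\right) - -55 + \left(\left(-3\right)^{2} - 3\right) \left(-11\right)\right) \left(-42 + 96\right) = \left(5 - \left(9 - 3\right) + 55 + \left(9 - 3\right) \left(-11\right)\right) 54 = \left(5 - 6 + 55 + 6 \left(-11\right)\right) 54 = \left(5 - 6 + 55 - 66\right) 54 = \left(-12\right) 54 = -648$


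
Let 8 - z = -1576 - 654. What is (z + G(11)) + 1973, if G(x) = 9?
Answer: 4220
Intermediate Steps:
z = 2238 (z = 8 - (-1576 - 654) = 8 - 1*(-2230) = 8 + 2230 = 2238)
(z + G(11)) + 1973 = (2238 + 9) + 1973 = 2247 + 1973 = 4220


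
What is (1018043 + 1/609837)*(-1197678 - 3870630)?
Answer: -1048869934473488512/203279 ≈ -5.1598e+12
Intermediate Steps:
(1018043 + 1/609837)*(-1197678 - 3870630) = (1018043 + 1/609837)*(-5068308) = (620840288992/609837)*(-5068308) = -1048869934473488512/203279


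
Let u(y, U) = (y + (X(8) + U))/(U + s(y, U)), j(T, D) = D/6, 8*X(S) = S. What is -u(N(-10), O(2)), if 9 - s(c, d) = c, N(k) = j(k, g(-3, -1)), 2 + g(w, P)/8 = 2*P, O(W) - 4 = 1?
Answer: -1/29 ≈ -0.034483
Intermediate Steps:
X(S) = S/8
O(W) = 5 (O(W) = 4 + 1 = 5)
g(w, P) = -16 + 16*P (g(w, P) = -16 + 8*(2*P) = -16 + 16*P)
j(T, D) = D/6 (j(T, D) = D*(1/6) = D/6)
N(k) = -16/3 (N(k) = (-16 + 16*(-1))/6 = (-16 - 16)/6 = (1/6)*(-32) = -16/3)
s(c, d) = 9 - c
u(y, U) = (1 + U + y)/(9 + U - y) (u(y, U) = (y + ((1/8)*8 + U))/(U + (9 - y)) = (y + (1 + U))/(9 + U - y) = (1 + U + y)/(9 + U - y))
-u(N(-10), O(2)) = -(1 + 5 - 16/3)/(9 + 5 - 1*(-16/3)) = -2/((9 + 5 + 16/3)*3) = -2/(58/3*3) = -3*2/(58*3) = -1*1/29 = -1/29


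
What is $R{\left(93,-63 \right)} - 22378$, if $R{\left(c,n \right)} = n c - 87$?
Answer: $-28324$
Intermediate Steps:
$R{\left(c,n \right)} = -87 + c n$ ($R{\left(c,n \right)} = c n - 87 = -87 + c n$)
$R{\left(93,-63 \right)} - 22378 = \left(-87 + 93 \left(-63\right)\right) - 22378 = \left(-87 - 5859\right) - 22378 = -5946 - 22378 = -28324$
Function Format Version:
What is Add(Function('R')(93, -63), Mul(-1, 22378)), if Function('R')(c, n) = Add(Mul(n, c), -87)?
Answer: -28324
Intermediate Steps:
Function('R')(c, n) = Add(-87, Mul(c, n)) (Function('R')(c, n) = Add(Mul(c, n), -87) = Add(-87, Mul(c, n)))
Add(Function('R')(93, -63), Mul(-1, 22378)) = Add(Add(-87, Mul(93, -63)), Mul(-1, 22378)) = Add(Add(-87, -5859), -22378) = Add(-5946, -22378) = -28324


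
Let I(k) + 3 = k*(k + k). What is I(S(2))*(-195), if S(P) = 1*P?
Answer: -975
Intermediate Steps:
S(P) = P
I(k) = -3 + 2*k**2 (I(k) = -3 + k*(k + k) = -3 + k*(2*k) = -3 + 2*k**2)
I(S(2))*(-195) = (-3 + 2*2**2)*(-195) = (-3 + 2*4)*(-195) = (-3 + 8)*(-195) = 5*(-195) = -975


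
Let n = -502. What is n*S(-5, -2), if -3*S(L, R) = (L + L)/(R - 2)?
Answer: 1255/3 ≈ 418.33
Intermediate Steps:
S(L, R) = -2*L/(3*(-2 + R)) (S(L, R) = -(L + L)/(3*(R - 2)) = -2*L/(3*(-2 + R)))
n*S(-5, -2) = -(-1004)*(-5)/(-6 + 3*(-2)) = -(-1004)*(-5)/(-6 - 6) = -(-1004)*(-5)/(-12) = -(-1004)*(-5)*(-1)/12 = -502*(-5/6) = 1255/3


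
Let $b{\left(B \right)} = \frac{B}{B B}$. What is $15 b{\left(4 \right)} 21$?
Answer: $\frac{315}{4} \approx 78.75$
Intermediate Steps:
$b{\left(B \right)} = \frac{1}{B}$ ($b{\left(B \right)} = \frac{B}{B^{2}} = \frac{1}{B}$)
$15 b{\left(4 \right)} 21 = \frac{15}{4} \cdot 21 = \frac{315}{4}$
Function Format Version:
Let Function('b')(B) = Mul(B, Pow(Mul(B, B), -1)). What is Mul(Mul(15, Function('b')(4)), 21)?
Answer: Rational(315, 4) ≈ 78.750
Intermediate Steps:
Function('b')(B) = Pow(B, -1) (Function('b')(B) = Mul(B, Pow(Pow(B, 2), -1)) = Mul(B, Pow(B, -2)) = Pow(B, -1))
Mul(Mul(15, Function('b')(4)), 21) = Mul(Mul(15, Pow(4, -1)), 21) = Mul(Mul(15, Rational(1, 4)), 21) = Mul(Rational(15, 4), 21) = Rational(315, 4)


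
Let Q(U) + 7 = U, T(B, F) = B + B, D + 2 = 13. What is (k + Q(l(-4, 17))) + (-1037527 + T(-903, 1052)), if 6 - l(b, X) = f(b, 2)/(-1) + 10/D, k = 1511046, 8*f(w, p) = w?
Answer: 10377633/22 ≈ 4.7171e+5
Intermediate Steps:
f(w, p) = w/8
D = 11 (D = -2 + 13 = 11)
T(B, F) = 2*B
l(b, X) = 56/11 + b/8 (l(b, X) = 6 - ((b/8)/(-1) + 10/11) = 6 - ((b/8)*(-1) + 10*(1/11)) = 6 - (-b/8 + 10/11) = 6 - (10/11 - b/8) = 6 + (-10/11 + b/8) = 56/11 + b/8)
Q(U) = -7 + U
(k + Q(l(-4, 17))) + (-1037527 + T(-903, 1052)) = (1511046 + (-7 + (56/11 + (⅛)*(-4)))) + (-1037527 + 2*(-903)) = (1511046 + (-7 + (56/11 - ½))) + (-1037527 - 1806) = (1511046 + (-7 + 101/22)) - 1039333 = (1511046 - 53/22) - 1039333 = 33242959/22 - 1039333 = 10377633/22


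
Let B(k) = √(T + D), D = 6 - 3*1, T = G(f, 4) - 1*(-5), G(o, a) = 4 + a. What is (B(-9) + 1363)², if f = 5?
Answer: 1868689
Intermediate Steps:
T = 13 (T = (4 + 4) - 1*(-5) = 8 + 5 = 13)
D = 3 (D = 6 - 3 = 3)
B(k) = 4 (B(k) = √(13 + 3) = √16 = 4)
(B(-9) + 1363)² = (4 + 1363)² = 1367² = 1868689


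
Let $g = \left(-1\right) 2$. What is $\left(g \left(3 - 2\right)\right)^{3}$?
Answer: $-8$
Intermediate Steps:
$g = -2$
$\left(g \left(3 - 2\right)\right)^{3} = \left(- 2 \left(3 - 2\right)\right)^{3} = \left(\left(-2\right) 1\right)^{3} = \left(-2\right)^{3} = -8$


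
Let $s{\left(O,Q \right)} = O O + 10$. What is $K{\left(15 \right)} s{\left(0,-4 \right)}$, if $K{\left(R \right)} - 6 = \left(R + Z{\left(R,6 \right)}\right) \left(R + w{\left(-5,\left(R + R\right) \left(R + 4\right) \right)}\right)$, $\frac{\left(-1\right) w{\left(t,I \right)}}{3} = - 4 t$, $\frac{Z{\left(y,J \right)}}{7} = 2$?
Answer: $-12990$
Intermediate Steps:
$Z{\left(y,J \right)} = 14$ ($Z{\left(y,J \right)} = 7 \cdot 2 = 14$)
$w{\left(t,I \right)} = 12 t$ ($w{\left(t,I \right)} = - 3 \left(- 4 t\right) = 12 t$)
$K{\left(R \right)} = 6 + \left(-60 + R\right) \left(14 + R\right)$ ($K{\left(R \right)} = 6 + \left(R + 14\right) \left(R + 12 \left(-5\right)\right) = 6 + \left(14 + R\right) \left(R - 60\right) = 6 + \left(14 + R\right) \left(-60 + R\right) = 6 + \left(-60 + R\right) \left(14 + R\right)$)
$s{\left(O,Q \right)} = 10 + O^{2}$ ($s{\left(O,Q \right)} = O^{2} + 10 = 10 + O^{2}$)
$K{\left(15 \right)} s{\left(0,-4 \right)} = \left(-834 + 15^{2} - 690\right) \left(10 + 0^{2}\right) = \left(-834 + 225 - 690\right) \left(10 + 0\right) = \left(-1299\right) 10 = -12990$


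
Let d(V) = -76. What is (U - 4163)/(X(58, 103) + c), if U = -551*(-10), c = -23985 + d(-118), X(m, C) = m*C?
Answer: -449/6029 ≈ -0.074473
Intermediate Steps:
X(m, C) = C*m
c = -24061 (c = -23985 - 76 = -24061)
U = 5510
(U - 4163)/(X(58, 103) + c) = (5510 - 4163)/(103*58 - 24061) = 1347/(5974 - 24061) = 1347/(-18087) = 1347*(-1/18087) = -449/6029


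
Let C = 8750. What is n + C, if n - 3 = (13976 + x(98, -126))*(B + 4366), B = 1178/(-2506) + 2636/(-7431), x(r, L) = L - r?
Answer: 186340793442857/3103681 ≈ 6.0039e+7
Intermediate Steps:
B = -7679767/9311043 (B = 1178*(-1/2506) + 2636*(-1/7431) = -589/1253 - 2636/7431 = -7679767/9311043 ≈ -0.82480)
n = 186313636234107/3103681 (n = 3 + (13976 + (-126 - 1*98))*(-7679767/9311043 + 4366) = 3 + (13976 + (-126 - 98))*(40644333971/9311043) = 3 + (13976 - 224)*(40644333971/9311043) = 3 + 13752*(40644333971/9311043) = 3 + 186313626923064/3103681 = 186313636234107/3103681 ≈ 6.0030e+7)
n + C = 186313636234107/3103681 + 8750 = 186340793442857/3103681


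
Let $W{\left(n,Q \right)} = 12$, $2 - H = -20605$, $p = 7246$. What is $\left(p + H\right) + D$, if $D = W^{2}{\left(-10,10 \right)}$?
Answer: $27997$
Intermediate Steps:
$H = 20607$ ($H = 2 - -20605 = 2 + 20605 = 20607$)
$D = 144$ ($D = 12^{2} = 144$)
$\left(p + H\right) + D = \left(7246 + 20607\right) + 144 = 27853 + 144 = 27997$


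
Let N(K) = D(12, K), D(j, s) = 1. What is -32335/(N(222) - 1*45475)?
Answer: 32335/45474 ≈ 0.71107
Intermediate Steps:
N(K) = 1
-32335/(N(222) - 1*45475) = -32335/(1 - 1*45475) = -32335/(1 - 45475) = -32335/(-45474) = -32335*(-1/45474) = 32335/45474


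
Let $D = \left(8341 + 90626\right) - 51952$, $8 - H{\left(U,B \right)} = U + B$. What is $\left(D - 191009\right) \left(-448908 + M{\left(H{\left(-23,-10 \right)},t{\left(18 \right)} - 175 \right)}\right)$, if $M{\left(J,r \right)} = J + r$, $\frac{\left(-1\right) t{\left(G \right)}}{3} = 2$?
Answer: $64660217712$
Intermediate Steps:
$t{\left(G \right)} = -6$ ($t{\left(G \right)} = \left(-3\right) 2 = -6$)
$H{\left(U,B \right)} = 8 - B - U$ ($H{\left(U,B \right)} = 8 - \left(U + B\right) = 8 - \left(B + U\right) = 8 - B - U$)
$D = 47015$ ($D = 98967 - 51952 = 47015$)
$\left(D - 191009\right) \left(-448908 + M{\left(H{\left(-23,-10 \right)},t{\left(18 \right)} - 175 \right)}\right) = \left(47015 - 191009\right) \left(-448908 - 140\right) = - 143994 \left(-448908 + \left(\left(8 + 10 + 23\right) - 181\right)\right) = - 143994 \left(-448908 + \left(41 - 181\right)\right) = - 143994 \left(-448908 - 140\right) = \left(-143994\right) \left(-449048\right) = 64660217712$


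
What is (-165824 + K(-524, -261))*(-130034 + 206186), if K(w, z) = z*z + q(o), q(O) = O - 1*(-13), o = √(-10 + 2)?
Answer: -7439288880 + 152304*I*√2 ≈ -7.4393e+9 + 2.1539e+5*I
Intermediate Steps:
o = 2*I*√2 (o = √(-8) = 2*I*√2 ≈ 2.8284*I)
q(O) = 13 + O (q(O) = O + 13 = 13 + O)
K(w, z) = 13 + z² + 2*I*√2 (K(w, z) = z*z + (13 + 2*I*√2) = z² + (13 + 2*I*√2) = 13 + z² + 2*I*√2)
(-165824 + K(-524, -261))*(-130034 + 206186) = (-165824 + (13 + (-261)² + 2*I*√2))*(-130034 + 206186) = (-165824 + (13 + 68121 + 2*I*√2))*76152 = (-165824 + (68134 + 2*I*√2))*76152 = (-97690 + 2*I*√2)*76152 = -7439288880 + 152304*I*√2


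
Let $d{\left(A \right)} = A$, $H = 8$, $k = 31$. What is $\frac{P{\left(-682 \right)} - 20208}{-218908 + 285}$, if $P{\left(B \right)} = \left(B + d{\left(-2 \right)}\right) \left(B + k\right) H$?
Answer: $- \frac{3542064}{218623} \approx -16.202$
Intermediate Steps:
$P{\left(B \right)} = 8 \left(-2 + B\right) \left(31 + B\right)$ ($P{\left(B \right)} = \left(B - 2\right) \left(B + 31\right) 8 = \left(-2 + B\right) \left(31 + B\right) 8 = 8 \left(-2 + B\right) \left(31 + B\right)$)
$\frac{P{\left(-682 \right)} - 20208}{-218908 + 285} = \frac{\left(-496 + 8 \left(-682\right)^{2} + 232 \left(-682\right)\right) - 20208}{-218908 + 285} = \frac{\left(-496 + 8 \cdot 465124 - 158224\right) - 20208}{-218623} = \left(\left(-496 + 3720992 - 158224\right) - 20208\right) \left(- \frac{1}{218623}\right) = \left(3562272 - 20208\right) \left(- \frac{1}{218623}\right) = 3542064 \left(- \frac{1}{218623}\right) = - \frac{3542064}{218623}$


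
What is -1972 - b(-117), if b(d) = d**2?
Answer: -15661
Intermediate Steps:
-1972 - b(-117) = -1972 - 1*(-117)**2 = -1972 - 1*13689 = -1972 - 13689 = -15661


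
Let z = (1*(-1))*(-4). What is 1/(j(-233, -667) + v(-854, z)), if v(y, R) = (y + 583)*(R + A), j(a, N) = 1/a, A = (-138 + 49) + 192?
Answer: -233/6756302 ≈ -3.4486e-5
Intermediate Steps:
A = 103 (A = -89 + 192 = 103)
z = 4 (z = -1*(-4) = 4)
v(y, R) = (103 + R)*(583 + y) (v(y, R) = (y + 583)*(R + 103) = (583 + y)*(103 + R) = (103 + R)*(583 + y))
1/(j(-233, -667) + v(-854, z)) = 1/(1/(-233) + (60049 + 103*(-854) + 583*4 + 4*(-854))) = 1/(-1/233 + (60049 - 87962 + 2332 - 3416)) = 1/(-1/233 - 28997) = 1/(-6756302/233) = -233/6756302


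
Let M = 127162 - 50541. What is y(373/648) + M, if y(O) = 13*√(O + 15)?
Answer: 76621 + 13*√20186/36 ≈ 76672.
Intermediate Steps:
y(O) = 13*√(15 + O)
M = 76621
y(373/648) + M = 13*√(15 + 373/648) + 76621 = 13*√(10093/648) + 76621 = 13*(√20186/36) + 76621 = 13*√20186/36 + 76621 = 76621 + 13*√20186/36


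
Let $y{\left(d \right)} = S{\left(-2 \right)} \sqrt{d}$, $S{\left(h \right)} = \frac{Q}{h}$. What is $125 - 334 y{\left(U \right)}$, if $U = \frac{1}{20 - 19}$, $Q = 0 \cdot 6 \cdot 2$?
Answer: $125$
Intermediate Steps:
$Q = 0$ ($Q = 0 \cdot 2 = 0$)
$S{\left(h \right)} = 0$ ($S{\left(h \right)} = \frac{0}{h} = 0$)
$U = 1$ ($U = 1^{-1} = 1$)
$y{\left(d \right)} = 0$ ($y{\left(d \right)} = 0 \sqrt{d} = 0$)
$125 - 334 y{\left(U \right)} = 125 - 0 = 125 + 0 = 125$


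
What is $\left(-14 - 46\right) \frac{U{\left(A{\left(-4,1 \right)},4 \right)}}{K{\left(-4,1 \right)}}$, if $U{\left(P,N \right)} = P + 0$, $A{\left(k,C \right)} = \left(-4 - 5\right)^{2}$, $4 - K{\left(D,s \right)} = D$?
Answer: $- \frac{1215}{2} \approx -607.5$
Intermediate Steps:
$K{\left(D,s \right)} = 4 - D$
$A{\left(k,C \right)} = 81$ ($A{\left(k,C \right)} = \left(-9\right)^{2} = 81$)
$U{\left(P,N \right)} = P$
$\left(-14 - 46\right) \frac{U{\left(A{\left(-4,1 \right)},4 \right)}}{K{\left(-4,1 \right)}} = \left(-14 - 46\right) \frac{81}{4 - -4} = - 60 \frac{81}{4 + 4} = - 60 \cdot \frac{81}{8} = - 60 \cdot 81 \cdot \frac{1}{8} = \left(-60\right) \frac{81}{8} = - \frac{1215}{2}$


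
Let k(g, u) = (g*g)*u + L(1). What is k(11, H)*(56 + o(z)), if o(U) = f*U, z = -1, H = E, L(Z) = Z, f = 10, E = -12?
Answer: -66746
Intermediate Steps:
H = -12
k(g, u) = 1 + u*g**2 (k(g, u) = (g*g)*u + 1 = g**2*u + 1 = u*g**2 + 1 = 1 + u*g**2)
o(U) = 10*U
k(11, H)*(56 + o(z)) = (1 - 12*11**2)*(56 + 10*(-1)) = (1 - 12*121)*(56 - 10) = (1 - 1452)*46 = -1451*46 = -66746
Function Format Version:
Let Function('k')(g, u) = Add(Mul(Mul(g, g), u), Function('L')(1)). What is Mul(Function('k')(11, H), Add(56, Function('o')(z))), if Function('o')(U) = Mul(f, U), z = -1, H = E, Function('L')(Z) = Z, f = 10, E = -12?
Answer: -66746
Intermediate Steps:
H = -12
Function('k')(g, u) = Add(1, Mul(u, Pow(g, 2))) (Function('k')(g, u) = Add(Mul(Mul(g, g), u), 1) = Add(Mul(Pow(g, 2), u), 1) = Add(Mul(u, Pow(g, 2)), 1) = Add(1, Mul(u, Pow(g, 2))))
Function('o')(U) = Mul(10, U)
Mul(Function('k')(11, H), Add(56, Function('o')(z))) = Mul(Add(1, Mul(-12, Pow(11, 2))), Add(56, Mul(10, -1))) = Mul(Add(1, Mul(-12, 121)), Add(56, -10)) = Mul(Add(1, -1452), 46) = Mul(-1451, 46) = -66746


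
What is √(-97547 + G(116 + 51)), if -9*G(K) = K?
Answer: I*√878090/3 ≈ 312.35*I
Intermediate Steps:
G(K) = -K/9
√(-97547 + G(116 + 51)) = √(-97547 - (116 + 51)/9) = √(-97547 - ⅑*167) = √(-97547 - 167/9) = √(-878090/9) = I*√878090/3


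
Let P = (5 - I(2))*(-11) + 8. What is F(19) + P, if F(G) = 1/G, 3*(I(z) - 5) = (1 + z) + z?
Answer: 1504/57 ≈ 26.386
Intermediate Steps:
I(z) = 16/3 + 2*z/3 (I(z) = 5 + ((1 + z) + z)/3 = 5 + (1 + 2*z)/3 = 5 + (1/3 + 2*z/3) = 16/3 + 2*z/3)
P = 79/3 (P = (5 - (16/3 + (2/3)*2))*(-11) + 8 = (5 - (16/3 + 4/3))*(-11) + 8 = (5 - 1*20/3)*(-11) + 8 = (5 - 20/3)*(-11) + 8 = -5/3*(-11) + 8 = 55/3 + 8 = 79/3 ≈ 26.333)
F(19) + P = 1/19 + 79/3 = 1504/57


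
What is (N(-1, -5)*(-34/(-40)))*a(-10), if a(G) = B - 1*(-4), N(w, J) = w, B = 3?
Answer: -119/20 ≈ -5.9500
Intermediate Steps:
a(G) = 7 (a(G) = 3 - 1*(-4) = 3 + 4 = 7)
(N(-1, -5)*(-34/(-40)))*a(-10) = -(-34)/(-40)*7 = -(-34)*(-1)/40*7 = -1*17/20*7 = -17/20*7 = -119/20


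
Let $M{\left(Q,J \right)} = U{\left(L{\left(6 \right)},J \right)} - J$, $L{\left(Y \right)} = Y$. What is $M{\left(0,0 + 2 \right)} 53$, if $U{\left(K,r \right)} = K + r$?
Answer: $318$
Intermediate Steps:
$M{\left(Q,J \right)} = 6$ ($M{\left(Q,J \right)} = \left(6 + J\right) - J = 6$)
$M{\left(0,0 + 2 \right)} 53 = 6 \cdot 53 = 318$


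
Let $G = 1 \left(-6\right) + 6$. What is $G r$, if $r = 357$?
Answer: $0$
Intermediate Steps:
$G = 0$ ($G = -6 + 6 = 0$)
$G r = 0 \cdot 357 = 0$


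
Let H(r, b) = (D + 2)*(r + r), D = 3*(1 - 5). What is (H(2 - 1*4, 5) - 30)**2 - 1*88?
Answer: 12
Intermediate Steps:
D = -12 (D = 3*(-4) = -12)
H(r, b) = -20*r (H(r, b) = (-12 + 2)*(r + r) = -20*r)
(H(2 - 1*4, 5) - 30)**2 - 1*88 = (-20*(2 - 1*4) - 30)**2 - 1*88 = (-20*(2 - 4) - 30)**2 - 88 = (-20*(-2) - 30)**2 - 88 = (40 - 30)**2 - 88 = 10**2 - 88 = 100 - 88 = 12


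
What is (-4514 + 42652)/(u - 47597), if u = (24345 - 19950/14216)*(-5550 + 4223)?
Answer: -271084904/229954815671 ≈ -0.0011789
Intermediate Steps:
u = -229616496195/7108 (u = (24345 - 19950*1/14216)*(-1327) = (24345 - 9975/7108)*(-1327) = (173034285/7108)*(-1327) = -229616496195/7108 ≈ -3.2304e+7)
(-4514 + 42652)/(u - 47597) = (-4514 + 42652)/(-229616496195/7108 - 47597) = 38138/(-229954815671/7108) = 38138*(-7108/229954815671) = -271084904/229954815671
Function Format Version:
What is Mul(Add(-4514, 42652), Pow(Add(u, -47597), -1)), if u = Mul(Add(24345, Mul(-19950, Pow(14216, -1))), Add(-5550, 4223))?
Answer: Rational(-271084904, 229954815671) ≈ -0.0011789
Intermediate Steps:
u = Rational(-229616496195, 7108) (u = Mul(Add(24345, Mul(-19950, Rational(1, 14216))), -1327) = Mul(Add(24345, Rational(-9975, 7108)), -1327) = Mul(Rational(173034285, 7108), -1327) = Rational(-229616496195, 7108) ≈ -3.2304e+7)
Mul(Add(-4514, 42652), Pow(Add(u, -47597), -1)) = Mul(Add(-4514, 42652), Pow(Add(Rational(-229616496195, 7108), -47597), -1)) = Mul(38138, Pow(Rational(-229954815671, 7108), -1)) = Mul(38138, Rational(-7108, 229954815671)) = Rational(-271084904, 229954815671)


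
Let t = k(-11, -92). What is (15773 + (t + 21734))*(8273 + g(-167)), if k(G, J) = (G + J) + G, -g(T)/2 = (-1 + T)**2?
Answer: -1801407775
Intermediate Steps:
g(T) = -2*(-1 + T)**2
k(G, J) = J + 2*G
t = -114 (t = -92 + 2*(-11) = -92 - 22 = -114)
(15773 + (t + 21734))*(8273 + g(-167)) = (15773 + (-114 + 21734))*(8273 - 2*(-1 - 167)**2) = (15773 + 21620)*(8273 - 2*(-168)**2) = 37393*(8273 - 2*28224) = 37393*(8273 - 56448) = 37393*(-48175) = -1801407775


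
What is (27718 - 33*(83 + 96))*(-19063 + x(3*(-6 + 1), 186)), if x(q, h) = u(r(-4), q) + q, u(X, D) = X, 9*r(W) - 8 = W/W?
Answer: -416088447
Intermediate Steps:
r(W) = 1 (r(W) = 8/9 + (W/W)/9 = 8/9 + (1/9)*1 = 8/9 + 1/9 = 1)
x(q, h) = 1 + q
(27718 - 33*(83 + 96))*(-19063 + x(3*(-6 + 1), 186)) = (27718 - 33*(83 + 96))*(-19063 + (1 + 3*(-6 + 1))) = (27718 - 33*179)*(-19063 + (1 + 3*(-5))) = (27718 - 5907)*(-19063 + (1 - 15)) = 21811*(-19063 - 14) = 21811*(-19077) = -416088447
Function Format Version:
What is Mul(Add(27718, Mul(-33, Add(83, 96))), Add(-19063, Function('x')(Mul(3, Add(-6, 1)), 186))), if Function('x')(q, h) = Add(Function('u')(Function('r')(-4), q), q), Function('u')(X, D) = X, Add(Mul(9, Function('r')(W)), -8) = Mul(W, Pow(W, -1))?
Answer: -416088447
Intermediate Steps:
Function('r')(W) = 1 (Function('r')(W) = Add(Rational(8, 9), Mul(Rational(1, 9), Mul(W, Pow(W, -1)))) = Add(Rational(8, 9), Mul(Rational(1, 9), 1)) = Add(Rational(8, 9), Rational(1, 9)) = 1)
Function('x')(q, h) = Add(1, q)
Mul(Add(27718, Mul(-33, Add(83, 96))), Add(-19063, Function('x')(Mul(3, Add(-6, 1)), 186))) = Mul(Add(27718, Mul(-33, Add(83, 96))), Add(-19063, Add(1, Mul(3, Add(-6, 1))))) = Mul(Add(27718, Mul(-33, 179)), Add(-19063, Add(1, Mul(3, -5)))) = Mul(Add(27718, -5907), Add(-19063, Add(1, -15))) = Mul(21811, Add(-19063, -14)) = Mul(21811, -19077) = -416088447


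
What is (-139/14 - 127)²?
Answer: 3674889/196 ≈ 18749.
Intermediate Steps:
(-139/14 - 127)² = (-1917/14)² = 3674889/196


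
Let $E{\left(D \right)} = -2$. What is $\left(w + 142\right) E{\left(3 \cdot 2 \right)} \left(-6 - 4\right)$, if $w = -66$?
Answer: $1520$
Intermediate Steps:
$\left(w + 142\right) E{\left(3 \cdot 2 \right)} \left(-6 - 4\right) = \left(-66 + 142\right) \left(- 2 \left(-6 - 4\right)\right) = 76 \left(\left(-2\right) \left(-10\right)\right) = 76 \cdot 20 = 1520$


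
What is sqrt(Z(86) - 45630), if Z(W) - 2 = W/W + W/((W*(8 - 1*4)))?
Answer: I*sqrt(182507)/2 ≈ 213.6*I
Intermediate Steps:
Z(W) = 13/4 (Z(W) = 2 + (W/W + W/((W*(8 - 1*4)))) = 2 + (1 + W/((W*(8 - 4)))) = 2 + (1 + W/((W*4))) = 2 + (1 + W/((4*W))) = 2 + (1 + W*(1/(4*W))) = 2 + (1 + 1/4) = 2 + 5/4 = 13/4)
sqrt(Z(86) - 45630) = sqrt(13/4 - 45630) = sqrt(-182507/4) = I*sqrt(182507)/2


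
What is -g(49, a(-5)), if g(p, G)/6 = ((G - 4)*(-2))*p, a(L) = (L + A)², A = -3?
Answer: 35280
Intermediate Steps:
a(L) = (-3 + L)² (a(L) = (L - 3)² = (-3 + L)²)
g(p, G) = 6*p*(8 - 2*G) (g(p, G) = 6*(((G - 4)*(-2))*p) = 6*(((-4 + G)*(-2))*p) = 6*((8 - 2*G)*p) = 6*(p*(8 - 2*G)) = 6*p*(8 - 2*G))
-g(49, a(-5)) = -12*49*(4 - (-3 - 5)²) = -12*49*(4 - 1*(-8)²) = -12*49*(4 - 1*64) = -12*49*(4 - 64) = -12*49*(-60) = -1*(-35280) = 35280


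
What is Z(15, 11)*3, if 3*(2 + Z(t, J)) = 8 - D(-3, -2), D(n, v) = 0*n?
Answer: 2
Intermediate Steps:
D(n, v) = 0
Z(t, J) = ⅔ (Z(t, J) = -2 + (8 - 1*0)/3 = -2 + (8 + 0)/3 = -2 + (⅓)*8 = -2 + 8/3 = ⅔)
Z(15, 11)*3 = (⅔)*3 = 2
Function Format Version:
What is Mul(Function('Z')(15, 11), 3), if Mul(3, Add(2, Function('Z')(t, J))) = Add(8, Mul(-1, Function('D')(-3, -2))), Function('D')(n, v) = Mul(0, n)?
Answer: 2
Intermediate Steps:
Function('D')(n, v) = 0
Function('Z')(t, J) = Rational(2, 3) (Function('Z')(t, J) = Add(-2, Mul(Rational(1, 3), Add(8, Mul(-1, 0)))) = Add(-2, Mul(Rational(1, 3), Add(8, 0))) = Add(-2, Mul(Rational(1, 3), 8)) = Add(-2, Rational(8, 3)) = Rational(2, 3))
Mul(Function('Z')(15, 11), 3) = Mul(Rational(2, 3), 3) = 2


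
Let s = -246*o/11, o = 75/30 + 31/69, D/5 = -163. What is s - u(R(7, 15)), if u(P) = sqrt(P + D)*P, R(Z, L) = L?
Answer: -1517/23 - 300*I*sqrt(2) ≈ -65.957 - 424.26*I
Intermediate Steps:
D = -815 (D = 5*(-163) = -815)
o = 407/138 (o = 75*(1/30) + 31*(1/69) = 5/2 + 31/69 = 407/138 ≈ 2.9493)
s = -1517/23 (s = -16687/(23*11) = -246*37/138 = -1517/23 ≈ -65.957)
u(P) = P*sqrt(-815 + P) (u(P) = sqrt(P - 815)*P = sqrt(-815 + P)*P = P*sqrt(-815 + P))
s - u(R(7, 15)) = -1517/23 - 15*sqrt(-815 + 15) = -1517/23 - 15*sqrt(-800) = -1517/23 - 15*20*I*sqrt(2) = -1517/23 - 300*I*sqrt(2)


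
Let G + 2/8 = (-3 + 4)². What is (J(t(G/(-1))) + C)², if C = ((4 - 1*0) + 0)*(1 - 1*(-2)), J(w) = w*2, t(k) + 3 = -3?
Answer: 0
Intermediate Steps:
G = ¾ (G = -¼ + (-3 + 4)² = -¼ + 1² = -¼ + 1 = ¾ ≈ 0.75000)
t(k) = -6 (t(k) = -3 - 3 = -6)
J(w) = 2*w
C = 12 (C = ((4 + 0) + 0)*(1 + 2) = (4 + 0)*3 = 4*3 = 12)
(J(t(G/(-1))) + C)² = (2*(-6) + 12)² = (-12 + 12)² = 0² = 0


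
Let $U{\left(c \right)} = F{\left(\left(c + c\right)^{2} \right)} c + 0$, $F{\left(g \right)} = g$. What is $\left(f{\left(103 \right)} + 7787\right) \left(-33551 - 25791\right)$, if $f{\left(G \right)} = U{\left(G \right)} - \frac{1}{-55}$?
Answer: $- \frac{14291228587292}{55} \approx -2.5984 \cdot 10^{11}$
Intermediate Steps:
$U{\left(c \right)} = 4 c^{3}$ ($U{\left(c \right)} = \left(c + c\right)^{2} c + 0 = \left(2 c\right)^{2} c + 0 = 4 c^{2} c + 0 = 4 c^{3} + 0 = 4 c^{3}$)
$f{\left(G \right)} = \frac{1}{55} + 4 G^{3}$ ($f{\left(G \right)} = 4 G^{3} - \frac{1}{-55} = 4 G^{3} - - \frac{1}{55} = 4 G^{3} + \frac{1}{55} = \frac{1}{55} + 4 G^{3}$)
$\left(f{\left(103 \right)} + 7787\right) \left(-33551 - 25791\right) = \left(\left(\frac{1}{55} + 4 \cdot 103^{3}\right) + 7787\right) \left(-33551 - 25791\right) = \left(\left(\frac{1}{55} + 4 \cdot 1092727\right) + 7787\right) \left(-59342\right) = \left(\left(\frac{1}{55} + 4370908\right) + 7787\right) \left(-59342\right) = \left(\frac{240399941}{55} + 7787\right) \left(-59342\right) = \frac{240828226}{55} \left(-59342\right) = - \frac{14291228587292}{55}$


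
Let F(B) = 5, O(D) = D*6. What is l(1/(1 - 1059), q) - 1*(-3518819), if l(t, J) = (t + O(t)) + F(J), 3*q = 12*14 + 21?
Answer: 3722915785/1058 ≈ 3.5188e+6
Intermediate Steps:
O(D) = 6*D
q = 63 (q = (12*14 + 21)/3 = (168 + 21)/3 = (⅓)*189 = 63)
l(t, J) = 5 + 7*t (l(t, J) = (t + 6*t) + 5 = 7*t + 5 = 5 + 7*t)
l(1/(1 - 1059), q) - 1*(-3518819) = (5 + 7/(1 - 1059)) - 1*(-3518819) = (5 + 7/(-1058)) + 3518819 = (5 + 7*(-1/1058)) + 3518819 = (5 - 7/1058) + 3518819 = 5283/1058 + 3518819 = 3722915785/1058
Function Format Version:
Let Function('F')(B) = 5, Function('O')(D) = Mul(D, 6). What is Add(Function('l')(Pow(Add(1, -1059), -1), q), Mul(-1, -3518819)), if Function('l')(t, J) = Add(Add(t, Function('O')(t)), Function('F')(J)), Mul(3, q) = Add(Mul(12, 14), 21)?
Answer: Rational(3722915785, 1058) ≈ 3.5188e+6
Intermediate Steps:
Function('O')(D) = Mul(6, D)
q = 63 (q = Mul(Rational(1, 3), Add(Mul(12, 14), 21)) = Mul(Rational(1, 3), Add(168, 21)) = Mul(Rational(1, 3), 189) = 63)
Function('l')(t, J) = Add(5, Mul(7, t)) (Function('l')(t, J) = Add(Add(t, Mul(6, t)), 5) = Add(Mul(7, t), 5) = Add(5, Mul(7, t)))
Add(Function('l')(Pow(Add(1, -1059), -1), q), Mul(-1, -3518819)) = Add(Add(5, Mul(7, Pow(Add(1, -1059), -1))), Mul(-1, -3518819)) = Add(Add(5, Mul(7, Pow(-1058, -1))), 3518819) = Add(Add(5, Mul(7, Rational(-1, 1058))), 3518819) = Add(Add(5, Rational(-7, 1058)), 3518819) = Add(Rational(5283, 1058), 3518819) = Rational(3722915785, 1058)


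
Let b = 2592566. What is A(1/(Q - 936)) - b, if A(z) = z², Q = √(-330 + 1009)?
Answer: -1986825719606332399/766354923889 + 1872*√679/766354923889 ≈ -2.5926e+6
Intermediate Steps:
Q = √679 ≈ 26.058
A(1/(Q - 936)) - b = (1/(√679 - 936))² - 1*2592566 = (1/(-936 + √679))² - 2592566 = (-936 + √679)⁻² - 2592566 = -2592566 + (-936 + √679)⁻²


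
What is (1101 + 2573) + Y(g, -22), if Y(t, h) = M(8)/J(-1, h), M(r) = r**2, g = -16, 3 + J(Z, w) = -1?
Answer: 3658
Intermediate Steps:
J(Z, w) = -4 (J(Z, w) = -3 - 1 = -4)
Y(t, h) = -16 (Y(t, h) = 8**2/(-4) = 64*(-1/4) = -16)
(1101 + 2573) + Y(g, -22) = (1101 + 2573) - 16 = 3674 - 16 = 3658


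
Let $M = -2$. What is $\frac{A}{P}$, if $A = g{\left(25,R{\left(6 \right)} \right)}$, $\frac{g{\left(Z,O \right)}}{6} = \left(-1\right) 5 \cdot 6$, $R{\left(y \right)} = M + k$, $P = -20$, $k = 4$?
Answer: $9$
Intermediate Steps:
$R{\left(y \right)} = 2$ ($R{\left(y \right)} = -2 + 4 = 2$)
$g{\left(Z,O \right)} = -180$ ($g{\left(Z,O \right)} = 6 \left(-1\right) 5 \cdot 6 = 6 \left(\left(-5\right) 6\right) = 6 \left(-30\right) = -180$)
$A = -180$
$\frac{A}{P} = - \frac{180}{-20} = \left(-180\right) \left(- \frac{1}{20}\right) = 9$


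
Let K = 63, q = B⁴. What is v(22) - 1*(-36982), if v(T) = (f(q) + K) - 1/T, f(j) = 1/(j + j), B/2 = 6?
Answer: 16899611915/456192 ≈ 37045.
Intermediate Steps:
B = 12 (B = 2*6 = 12)
q = 20736 (q = 12⁴ = 20736)
f(j) = 1/(2*j)
v(T) = 2612737/41472 - 1/T (v(T) = ((½)/20736 + 63) - 1/T = ((½)*(1/20736) + 63) - 1/T = (1/41472 + 63) - 1/T = 2612737/41472 - 1/T)
v(22) - 1*(-36982) = (2612737/41472 - 1/22) - 1*(-36982) = (2612737/41472 - 1*1/22) + 36982 = (2612737/41472 - 1/22) + 36982 = 28719371/456192 + 36982 = 16899611915/456192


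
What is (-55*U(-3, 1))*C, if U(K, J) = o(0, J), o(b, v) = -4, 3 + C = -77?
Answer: -17600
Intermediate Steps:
C = -80 (C = -3 - 77 = -80)
U(K, J) = -4
(-55*U(-3, 1))*C = -55*(-4)*(-80) = 220*(-80) = -17600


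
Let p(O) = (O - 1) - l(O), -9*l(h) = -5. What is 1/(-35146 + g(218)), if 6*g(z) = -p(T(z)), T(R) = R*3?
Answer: -27/951878 ≈ -2.8365e-5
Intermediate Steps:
l(h) = 5/9 (l(h) = -⅑*(-5) = 5/9)
T(R) = 3*R
p(O) = -14/9 + O (p(O) = (O - 1) - 1*5/9 = (-1 + O) - 5/9 = -14/9 + O)
g(z) = 7/27 - z/2 (g(z) = (-(-14/9 + 3*z))/6 = (14/9 - 3*z)/6 = 7/27 - z/2)
1/(-35146 + g(218)) = 1/(-35146 + (7/27 - ½*218)) = 1/(-35146 + (7/27 - 109)) = 1/(-35146 - 2936/27) = 1/(-951878/27) = -27/951878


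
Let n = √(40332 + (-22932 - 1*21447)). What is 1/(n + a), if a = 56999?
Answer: 56999/3248890048 - I*√4047/3248890048 ≈ 1.7544e-5 - 1.9581e-8*I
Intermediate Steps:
n = I*√4047 (n = √(40332 + (-22932 - 21447)) = √(40332 - 44379) = √(-4047) = I*√4047 ≈ 63.616*I)
1/(n + a) = 1/(I*√4047 + 56999) = 1/(56999 + I*√4047)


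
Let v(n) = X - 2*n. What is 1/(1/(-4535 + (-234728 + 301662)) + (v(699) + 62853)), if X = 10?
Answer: 62399/3835354536 ≈ 1.6269e-5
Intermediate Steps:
v(n) = 10 - 2*n
1/(1/(-4535 + (-234728 + 301662)) + (v(699) + 62853)) = 1/(1/(-4535 + (-234728 + 301662)) + ((10 - 2*699) + 62853)) = 1/(1/(-4535 + 66934) + ((10 - 1398) + 62853)) = 1/(1/62399 + (-1388 + 62853)) = 1/(1/62399 + 61465) = 1/(3835354536/62399) = 62399/3835354536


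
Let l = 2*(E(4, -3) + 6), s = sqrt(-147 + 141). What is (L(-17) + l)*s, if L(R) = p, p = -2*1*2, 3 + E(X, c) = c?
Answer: -4*I*sqrt(6) ≈ -9.798*I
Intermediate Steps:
E(X, c) = -3 + c
s = I*sqrt(6) (s = sqrt(-6) = I*sqrt(6) ≈ 2.4495*I)
p = -4 (p = -2*2 = -4)
L(R) = -4
l = 0 (l = 2*((-3 - 3) + 6) = 2*(-6 + 6) = 2*0 = 0)
(L(-17) + l)*s = (-4 + 0)*(I*sqrt(6)) = -4*I*sqrt(6)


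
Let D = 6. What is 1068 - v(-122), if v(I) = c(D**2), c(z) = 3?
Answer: 1065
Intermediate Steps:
v(I) = 3
1068 - v(-122) = 1068 - 1*3 = 1068 - 3 = 1065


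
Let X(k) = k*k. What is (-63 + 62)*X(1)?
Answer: -1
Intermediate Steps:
X(k) = k²
(-63 + 62)*X(1) = (-63 + 62)*1² = -1*1 = -1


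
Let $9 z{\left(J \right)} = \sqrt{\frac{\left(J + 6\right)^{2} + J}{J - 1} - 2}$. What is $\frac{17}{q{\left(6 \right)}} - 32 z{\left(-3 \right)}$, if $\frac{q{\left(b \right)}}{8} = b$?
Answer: $\frac{17}{48} - \frac{16 i \sqrt{14}}{9} \approx 0.35417 - 6.6518 i$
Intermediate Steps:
$q{\left(b \right)} = 8 b$
$z{\left(J \right)} = \frac{\sqrt{-2 + \frac{J + \left(6 + J\right)^{2}}{-1 + J}}}{9}$ ($z{\left(J \right)} = \frac{\sqrt{\frac{\left(J + 6\right)^{2} + J}{J - 1} - 2}}{9} = \frac{\sqrt{\frac{\left(6 + J\right)^{2} + J}{-1 + J} - 2}}{9} = \frac{\sqrt{\frac{J + \left(6 + J\right)^{2}}{-1 + J} - 2}}{9} = \frac{\sqrt{-2 + \frac{J + \left(6 + J\right)^{2}}{-1 + J}}}{9}$)
$\frac{17}{q{\left(6 \right)}} - 32 z{\left(-3 \right)} = \frac{17}{8 \cdot 6} - 32 \frac{\sqrt{\frac{2 + \left(6 - 3\right)^{2} - -3}{-1 - 3}}}{9} = \frac{17}{48} - 32 \frac{\sqrt{\frac{2 + 3^{2} + 3}{-4}}}{9} = 17 \cdot \frac{1}{48} - 32 \frac{\sqrt{- \frac{2 + 9 + 3}{4}}}{9} = \frac{17}{48} - 32 \frac{\sqrt{\left(- \frac{1}{4}\right) 14}}{9} = \frac{17}{48} - 32 \frac{\sqrt{- \frac{7}{2}}}{9} = \frac{17}{48} - 32 \frac{\frac{1}{2} i \sqrt{14}}{9} = \frac{17}{48} - 32 \frac{i \sqrt{14}}{18} = \frac{17}{48} - \frac{16 i \sqrt{14}}{9}$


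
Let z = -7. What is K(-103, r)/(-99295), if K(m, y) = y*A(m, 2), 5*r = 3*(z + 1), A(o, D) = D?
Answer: 36/496475 ≈ 7.2511e-5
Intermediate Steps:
r = -18/5 (r = (3*(-7 + 1))/5 = (3*(-6))/5 = (⅕)*(-18) = -18/5 ≈ -3.6000)
K(m, y) = 2*y (K(m, y) = y*2 = 2*y)
K(-103, r)/(-99295) = (2*(-18/5))/(-99295) = -36/5*(-1/99295) = 36/496475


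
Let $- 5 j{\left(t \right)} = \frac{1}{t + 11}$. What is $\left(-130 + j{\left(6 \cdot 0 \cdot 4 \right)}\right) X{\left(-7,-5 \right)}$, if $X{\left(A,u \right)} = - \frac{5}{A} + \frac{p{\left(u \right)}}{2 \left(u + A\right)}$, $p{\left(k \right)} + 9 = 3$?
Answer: $- \frac{193077}{1540} \approx -125.37$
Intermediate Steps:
$p{\left(k \right)} = -6$ ($p{\left(k \right)} = -9 + 3 = -6$)
$X{\left(A,u \right)} = - \frac{6}{2 A + 2 u} - \frac{5}{A}$ ($X{\left(A,u \right)} = - \frac{5}{A} - \frac{6}{2 \left(u + A\right)} = - \frac{5}{A} - \frac{6}{2 \left(A + u\right)} = - \frac{5}{A} - \frac{6}{2 A + 2 u} = - \frac{6}{2 A + 2 u} - \frac{5}{A}$)
$j{\left(t \right)} = - \frac{1}{5 \left(11 + t\right)}$ ($j{\left(t \right)} = - \frac{1}{5 \left(t + 11\right)} = - \frac{1}{5 \left(11 + t\right)}$)
$\left(-130 + j{\left(6 \cdot 0 \cdot 4 \right)}\right) X{\left(-7,-5 \right)} = \left(-130 - \frac{1}{55 + 5 \cdot 6 \cdot 0 \cdot 4}\right) \frac{\left(-8\right) \left(-7\right) - -25}{\left(-7\right) \left(-7 - 5\right)} = \left(-130 - \frac{1}{55 + 5 \cdot 0 \cdot 4}\right) \left(- \frac{56 + 25}{7 \left(-12\right)}\right) = \left(-130 - \frac{1}{55 + 5 \cdot 0}\right) \left(\left(- \frac{1}{7}\right) \left(- \frac{1}{12}\right) 81\right) = \left(-130 - \frac{1}{55 + 0}\right) \frac{27}{28} = \left(-130 - \frac{1}{55}\right) \frac{27}{28} = \left(- \frac{7151}{55}\right) \frac{27}{28} = - \frac{193077}{1540}$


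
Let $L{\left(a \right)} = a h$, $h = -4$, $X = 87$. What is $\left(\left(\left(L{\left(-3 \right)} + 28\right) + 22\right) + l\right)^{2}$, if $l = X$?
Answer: $22201$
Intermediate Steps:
$L{\left(a \right)} = - 4 a$ ($L{\left(a \right)} = a \left(-4\right) = - 4 a$)
$l = 87$
$\left(\left(\left(L{\left(-3 \right)} + 28\right) + 22\right) + l\right)^{2} = \left(\left(\left(\left(-4\right) \left(-3\right) + 28\right) + 22\right) + 87\right)^{2} = \left(\left(\left(12 + 28\right) + 22\right) + 87\right)^{2} = \left(\left(40 + 22\right) + 87\right)^{2} = \left(62 + 87\right)^{2} = 149^{2} = 22201$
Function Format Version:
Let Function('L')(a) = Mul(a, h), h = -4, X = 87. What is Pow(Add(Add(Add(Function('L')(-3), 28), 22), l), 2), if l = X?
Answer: 22201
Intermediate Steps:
Function('L')(a) = Mul(-4, a) (Function('L')(a) = Mul(a, -4) = Mul(-4, a))
l = 87
Pow(Add(Add(Add(Function('L')(-3), 28), 22), l), 2) = Pow(Add(Add(Add(Mul(-4, -3), 28), 22), 87), 2) = Pow(Add(Add(Add(12, 28), 22), 87), 2) = Pow(Add(Add(40, 22), 87), 2) = Pow(Add(62, 87), 2) = Pow(149, 2) = 22201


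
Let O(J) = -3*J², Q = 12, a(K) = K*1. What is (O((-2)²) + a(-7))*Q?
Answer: -660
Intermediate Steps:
a(K) = K
(O((-2)²) + a(-7))*Q = (-3*((-2)²)² - 7)*12 = (-3*4² - 7)*12 = (-3*16 - 7)*12 = (-48 - 7)*12 = -55*12 = -660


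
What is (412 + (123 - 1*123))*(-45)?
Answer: -18540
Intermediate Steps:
(412 + (123 - 1*123))*(-45) = (412 + (123 - 123))*(-45) = (412 + 0)*(-45) = 412*(-45) = -18540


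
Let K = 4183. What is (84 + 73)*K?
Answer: 656731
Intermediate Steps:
(84 + 73)*K = (84 + 73)*4183 = 157*4183 = 656731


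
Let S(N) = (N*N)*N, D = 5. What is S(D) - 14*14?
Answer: -71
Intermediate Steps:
S(N) = N**3 (S(N) = N**2*N = N**3)
S(D) - 14*14 = 5**3 - 14*14 = 125 - 196 = -71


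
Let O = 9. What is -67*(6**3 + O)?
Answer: -15075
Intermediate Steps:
-67*(6**3 + O) = -67*(6**3 + 9) = -67*(216 + 9) = -67*225 = -15075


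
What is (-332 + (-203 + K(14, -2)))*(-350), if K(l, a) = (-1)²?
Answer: 186900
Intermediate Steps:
K(l, a) = 1
(-332 + (-203 + K(14, -2)))*(-350) = (-332 + (-203 + 1))*(-350) = (-332 - 202)*(-350) = -534*(-350) = 186900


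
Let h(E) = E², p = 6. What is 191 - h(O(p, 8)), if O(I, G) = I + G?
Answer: -5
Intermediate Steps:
O(I, G) = G + I
191 - h(O(p, 8)) = 191 - (8 + 6)² = 191 - 1*14² = 191 - 1*196 = 191 - 196 = -5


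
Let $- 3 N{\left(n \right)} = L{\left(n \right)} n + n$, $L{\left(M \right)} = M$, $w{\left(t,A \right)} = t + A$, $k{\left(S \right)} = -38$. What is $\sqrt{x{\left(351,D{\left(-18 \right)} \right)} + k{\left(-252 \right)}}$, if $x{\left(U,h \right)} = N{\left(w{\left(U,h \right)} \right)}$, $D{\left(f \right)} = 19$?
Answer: $\frac{2 i \sqrt{103038}}{3} \approx 214.0 i$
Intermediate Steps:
$w{\left(t,A \right)} = A + t$
$N{\left(n \right)} = - \frac{n}{3} - \frac{n^{2}}{3}$ ($N{\left(n \right)} = - \frac{n n + n}{3} = - \frac{n^{2} + n}{3} = - \frac{n + n^{2}}{3} = - \frac{n}{3} - \frac{n^{2}}{3}$)
$x{\left(U,h \right)} = - \frac{\left(U + h\right) \left(1 + U + h\right)}{3}$ ($x{\left(U,h \right)} = - \frac{\left(h + U\right) \left(1 + \left(h + U\right)\right)}{3} = - \frac{\left(U + h\right) \left(1 + \left(U + h\right)\right)}{3} = - \frac{\left(U + h\right) \left(1 + U + h\right)}{3}$)
$\sqrt{x{\left(351,D{\left(-18 \right)} \right)} + k{\left(-252 \right)}} = \sqrt{- \frac{\left(351 + 19\right) \left(1 + 351 + 19\right)}{3} - 38} = \sqrt{\left(- \frac{1}{3}\right) 370 \cdot 371 - 38} = \sqrt{- \frac{137270}{3} - 38} = \sqrt{- \frac{137384}{3}} = \frac{2 i \sqrt{103038}}{3}$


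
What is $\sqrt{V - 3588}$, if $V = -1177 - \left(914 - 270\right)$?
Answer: $3 i \sqrt{601} \approx 73.546 i$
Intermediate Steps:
$V = -1821$ ($V = -1177 - 644 = -1821$)
$\sqrt{V - 3588} = \sqrt{-1821 - 3588} = \sqrt{-5409} = 3 i \sqrt{601}$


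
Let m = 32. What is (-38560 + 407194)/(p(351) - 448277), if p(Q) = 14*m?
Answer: -368634/447829 ≈ -0.82316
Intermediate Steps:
p(Q) = 448 (p(Q) = 14*32 = 448)
(-38560 + 407194)/(p(351) - 448277) = (-38560 + 407194)/(448 - 448277) = 368634/(-447829) = 368634*(-1/447829) = -368634/447829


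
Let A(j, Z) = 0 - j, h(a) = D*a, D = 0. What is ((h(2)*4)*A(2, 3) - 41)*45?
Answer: -1845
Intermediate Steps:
h(a) = 0 (h(a) = 0*a = 0)
A(j, Z) = -j
((h(2)*4)*A(2, 3) - 41)*45 = ((0*4)*(-1*2) - 41)*45 = (0*(-2) - 41)*45 = (0 - 41)*45 = -41*45 = -1845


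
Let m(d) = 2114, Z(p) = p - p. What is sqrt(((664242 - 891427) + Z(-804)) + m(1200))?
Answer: I*sqrt(225071) ≈ 474.42*I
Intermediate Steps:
Z(p) = 0
sqrt(((664242 - 891427) + Z(-804)) + m(1200)) = sqrt(((664242 - 891427) + 0) + 2114) = sqrt((-227185 + 0) + 2114) = sqrt(-227185 + 2114) = sqrt(-225071) = I*sqrt(225071)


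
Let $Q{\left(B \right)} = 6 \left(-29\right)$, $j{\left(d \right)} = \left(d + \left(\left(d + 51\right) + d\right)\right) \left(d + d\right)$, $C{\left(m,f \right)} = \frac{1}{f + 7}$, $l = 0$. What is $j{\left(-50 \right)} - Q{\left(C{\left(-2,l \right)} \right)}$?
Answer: $10074$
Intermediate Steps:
$C{\left(m,f \right)} = \frac{1}{7 + f}$
$j{\left(d \right)} = 2 d \left(51 + 3 d\right)$ ($j{\left(d \right)} = \left(d + \left(\left(51 + d\right) + d\right)\right) 2 d = \left(d + \left(51 + 2 d\right)\right) 2 d = \left(51 + 3 d\right) 2 d = 2 d \left(51 + 3 d\right)$)
$Q{\left(B \right)} = -174$
$j{\left(-50 \right)} - Q{\left(C{\left(-2,l \right)} \right)} = 6 \left(-50\right) \left(17 - 50\right) - -174 = 6 \left(-50\right) \left(-33\right) + 174 = 9900 + 174 = 10074$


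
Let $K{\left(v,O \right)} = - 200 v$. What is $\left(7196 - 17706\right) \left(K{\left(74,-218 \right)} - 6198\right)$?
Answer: $220688980$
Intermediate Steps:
$\left(7196 - 17706\right) \left(K{\left(74,-218 \right)} - 6198\right) = \left(7196 - 17706\right) \left(\left(-200\right) 74 - 6198\right) = - 10510 \left(-14800 - 6198\right) = \left(-10510\right) \left(-20998\right) = 220688980$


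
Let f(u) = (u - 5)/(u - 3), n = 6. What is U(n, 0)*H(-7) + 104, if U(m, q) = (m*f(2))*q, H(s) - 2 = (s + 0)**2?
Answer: 104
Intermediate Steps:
f(u) = (-5 + u)/(-3 + u)
H(s) = 2 + s**2 (H(s) = 2 + (s + 0)**2 = 2 + s**2)
U(m, q) = 3*m*q (U(m, q) = (m*((-5 + 2)/(-3 + 2)))*q = (m*(-3/(-1)))*q = (m*(-1*(-3)))*q = (m*3)*q = (3*m)*q = 3*m*q)
U(n, 0)*H(-7) + 104 = (3*6*0)*(2 + (-7)**2) + 104 = 0*(2 + 49) + 104 = 0*51 + 104 = 0 + 104 = 104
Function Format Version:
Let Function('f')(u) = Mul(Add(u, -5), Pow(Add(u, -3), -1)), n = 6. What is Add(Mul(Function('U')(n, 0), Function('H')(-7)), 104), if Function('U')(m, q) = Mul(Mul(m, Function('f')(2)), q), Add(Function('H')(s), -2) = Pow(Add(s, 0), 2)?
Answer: 104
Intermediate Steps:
Function('f')(u) = Mul(Pow(Add(-3, u), -1), Add(-5, u)) (Function('f')(u) = Mul(Add(-5, u), Pow(Add(-3, u), -1)) = Mul(Pow(Add(-3, u), -1), Add(-5, u)))
Function('H')(s) = Add(2, Pow(s, 2)) (Function('H')(s) = Add(2, Pow(Add(s, 0), 2)) = Add(2, Pow(s, 2)))
Function('U')(m, q) = Mul(3, m, q) (Function('U')(m, q) = Mul(Mul(m, Mul(Pow(Add(-3, 2), -1), Add(-5, 2))), q) = Mul(Mul(m, Mul(Pow(-1, -1), -3)), q) = Mul(Mul(m, Mul(-1, -3)), q) = Mul(Mul(m, 3), q) = Mul(Mul(3, m), q) = Mul(3, m, q))
Add(Mul(Function('U')(n, 0), Function('H')(-7)), 104) = Add(Mul(Mul(3, 6, 0), Add(2, Pow(-7, 2))), 104) = Add(Mul(0, Add(2, 49)), 104) = Add(Mul(0, 51), 104) = Add(0, 104) = 104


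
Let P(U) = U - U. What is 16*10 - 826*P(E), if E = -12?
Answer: 160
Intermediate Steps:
P(U) = 0
16*10 - 826*P(E) = 16*10 - 826*0 = 160 + 0 = 160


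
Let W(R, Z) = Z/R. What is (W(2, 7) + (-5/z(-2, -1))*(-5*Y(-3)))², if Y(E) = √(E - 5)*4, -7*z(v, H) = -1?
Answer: -15679951/4 + 9800*I*√2 ≈ -3.92e+6 + 13859.0*I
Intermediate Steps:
z(v, H) = ⅐ (z(v, H) = -⅐*(-1) = ⅐)
Y(E) = 4*√(-5 + E) (Y(E) = √(-5 + E)*4 = 4*√(-5 + E))
(W(2, 7) + (-5/z(-2, -1))*(-5*Y(-3)))² = (7/2 + (-5/⅐)*(-20*√(-5 - 3)))² = (7*(½) + (-5*7)*(-20*√(-8)))² = (7/2 - (-175)*4*(2*I*√2))² = (7/2 - (-175)*8*I*√2)² = (7/2 - (-1400)*I*√2)² = (7/2 + 1400*I*√2)²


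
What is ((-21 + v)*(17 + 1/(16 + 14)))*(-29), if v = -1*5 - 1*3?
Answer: 429751/30 ≈ 14325.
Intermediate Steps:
v = -8 (v = -5 - 3 = -8)
((-21 + v)*(17 + 1/(16 + 14)))*(-29) = ((-21 - 8)*(17 + 1/(16 + 14)))*(-29) = -29*(17 + 1/30)*(-29) = -29*511/30*(-29) = -14819/30*(-29) = 429751/30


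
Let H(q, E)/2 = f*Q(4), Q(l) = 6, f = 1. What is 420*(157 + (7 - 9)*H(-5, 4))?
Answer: 55860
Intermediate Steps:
H(q, E) = 12 (H(q, E) = 2*(1*6) = 2*6 = 12)
420*(157 + (7 - 9)*H(-5, 4)) = 420*(157 + (7 - 9)*12) = 420*(157 - 2*12) = 420*(157 - 24) = 420*133 = 55860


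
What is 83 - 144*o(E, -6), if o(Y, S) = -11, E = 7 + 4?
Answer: 1667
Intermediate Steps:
E = 11
83 - 144*o(E, -6) = 83 - 144*(-11) = 83 + 1584 = 1667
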